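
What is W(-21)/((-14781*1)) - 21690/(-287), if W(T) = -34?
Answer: 320609648/4242147 ≈ 75.577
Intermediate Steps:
W(-21)/((-14781*1)) - 21690/(-287) = -34/((-14781*1)) - 21690/(-287) = -34/(-14781) - 21690*(-1/287) = -34*(-1/14781) + 21690/287 = 34/14781 + 21690/287 = 320609648/4242147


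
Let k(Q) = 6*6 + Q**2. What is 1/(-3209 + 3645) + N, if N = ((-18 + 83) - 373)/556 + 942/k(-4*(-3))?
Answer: 4255919/909060 ≈ 4.6817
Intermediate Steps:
k(Q) = 36 + Q**2
N = 19513/4170 (N = ((-18 + 83) - 373)/556 + 942/(36 + (-4*(-3))**2) = (65 - 373)*(1/556) + 942/(36 + 12**2) = -308*1/556 + 942/(36 + 144) = -77/139 + 942/180 = -77/139 + 942*(1/180) = -77/139 + 157/30 = 19513/4170 ≈ 4.6794)
1/(-3209 + 3645) + N = 1/(-3209 + 3645) + 19513/4170 = 1/436 + 19513/4170 = 4255919/909060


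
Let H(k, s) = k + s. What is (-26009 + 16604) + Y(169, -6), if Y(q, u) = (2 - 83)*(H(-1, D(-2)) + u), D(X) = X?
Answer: -8676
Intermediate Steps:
Y(q, u) = 243 - 81*u (Y(q, u) = (2 - 83)*((-1 - 2) + u) = -81*(-3 + u) = 243 - 81*u)
(-26009 + 16604) + Y(169, -6) = (-26009 + 16604) + (243 - 81*(-6)) = -9405 + (243 + 486) = -9405 + 729 = -8676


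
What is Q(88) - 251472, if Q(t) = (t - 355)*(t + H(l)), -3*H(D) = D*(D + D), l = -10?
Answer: -257168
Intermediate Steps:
H(D) = -2*D**2/3 (H(D) = -D*(D + D)/3 = -D*2*D/3 = -2*D**2/3)
Q(t) = (-355 + t)*(-200/3 + t) (Q(t) = (t - 355)*(t - 2/3*(-10)**2) = (-355 + t)*(t - 2/3*100) = (-355 + t)*(t - 200/3) = (-355 + t)*(-200/3 + t))
Q(88) - 251472 = (71000/3 + 88**2 - 1265/3*88) - 251472 = (71000/3 + 7744 - 111320/3) - 251472 = -5696 - 251472 = -257168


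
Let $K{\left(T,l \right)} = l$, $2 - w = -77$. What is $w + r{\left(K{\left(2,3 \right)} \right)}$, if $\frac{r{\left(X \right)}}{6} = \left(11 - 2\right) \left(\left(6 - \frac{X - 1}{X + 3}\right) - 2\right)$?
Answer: $277$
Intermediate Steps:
$w = 79$ ($w = 2 - -77 = 2 + 77 = 79$)
$r{\left(X \right)} = 216 - \frac{54 \left(-1 + X\right)}{3 + X}$ ($r{\left(X \right)} = 6 \left(11 - 2\right) \left(\left(6 - \frac{X - 1}{X + 3}\right) - 2\right) = 6 \cdot 9 \left(\left(6 - \frac{-1 + X}{3 + X}\right) - 2\right) = 6 \cdot 9 \left(4 - \frac{-1 + X}{3 + X}\right) = 6 \left(36 - \frac{9 \left(-1 + X\right)}{3 + X}\right) = 216 - \frac{54 \left(-1 + X\right)}{3 + X}$)
$w + r{\left(K{\left(2,3 \right)} \right)} = 79 + \frac{54 \left(13 + 3 \cdot 3\right)}{3 + 3} = 79 + \frac{54 \left(13 + 9\right)}{6} = 79 + 54 \cdot \frac{1}{6} \cdot 22 = 79 + 198 = 277$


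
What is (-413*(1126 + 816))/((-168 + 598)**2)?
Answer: -401023/92450 ≈ -4.3377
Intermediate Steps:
(-413*(1126 + 816))/((-168 + 598)**2) = (-413*1942)/(430**2) = -802046/184900 = -802046*1/184900 = -401023/92450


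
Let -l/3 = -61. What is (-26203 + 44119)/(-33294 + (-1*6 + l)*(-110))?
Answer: -1493/4397 ≈ -0.33955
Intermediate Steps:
l = 183 (l = -3*(-61) = 183)
(-26203 + 44119)/(-33294 + (-1*6 + l)*(-110)) = (-26203 + 44119)/(-33294 + (-1*6 + 183)*(-110)) = 17916/(-33294 + (-6 + 183)*(-110)) = 17916/(-33294 + 177*(-110)) = 17916/(-33294 - 19470) = 17916/(-52764) = 17916*(-1/52764) = -1493/4397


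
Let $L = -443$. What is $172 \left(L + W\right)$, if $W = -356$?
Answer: $-137428$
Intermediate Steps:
$172 \left(L + W\right) = 172 \left(-443 - 356\right) = 172 \left(-799\right) = -137428$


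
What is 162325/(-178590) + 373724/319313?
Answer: 2982177287/11405221734 ≈ 0.26147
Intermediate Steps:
162325/(-178590) + 373724/319313 = 162325*(-1/178590) + 373724*(1/319313) = -32465/35718 + 373724/319313 = 2982177287/11405221734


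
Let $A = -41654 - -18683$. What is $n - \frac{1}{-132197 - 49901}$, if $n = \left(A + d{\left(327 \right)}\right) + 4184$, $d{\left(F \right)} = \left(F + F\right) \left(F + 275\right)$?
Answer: $\frac{68272364259}{182098} \approx 3.7492 \cdot 10^{5}$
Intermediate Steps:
$A = -22971$ ($A = -41654 + 18683 = -22971$)
$d{\left(F \right)} = 2 F \left(275 + F\right)$
$n = 374921$ ($n = \left(-22971 + 2 \cdot 327 \left(275 + 327\right)\right) + 4184 = \left(-22971 + 2 \cdot 327 \cdot 602\right) + 4184 = \left(-22971 + 393708\right) + 4184 = 370737 + 4184 = 374921$)
$n - \frac{1}{-132197 - 49901} = 374921 - \frac{1}{-132197 - 49901} = 374921 - \frac{1}{-182098} = 374921 - - \frac{1}{182098} = 374921 + \frac{1}{182098} = \frac{68272364259}{182098}$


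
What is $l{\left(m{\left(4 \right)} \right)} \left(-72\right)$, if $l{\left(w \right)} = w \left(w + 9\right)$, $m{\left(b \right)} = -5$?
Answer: $1440$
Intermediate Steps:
$l{\left(w \right)} = w \left(9 + w\right)$
$l{\left(m{\left(4 \right)} \right)} \left(-72\right) = - 5 \left(9 - 5\right) \left(-72\right) = \left(-5\right) 4 \left(-72\right) = \left(-20\right) \left(-72\right) = 1440$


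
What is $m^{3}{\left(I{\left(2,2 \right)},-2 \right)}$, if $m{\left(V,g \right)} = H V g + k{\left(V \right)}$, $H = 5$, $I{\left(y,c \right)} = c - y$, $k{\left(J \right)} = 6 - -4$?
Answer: $1000$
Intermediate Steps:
$k{\left(J \right)} = 10$ ($k{\left(J \right)} = 6 + 4 = 10$)
$m{\left(V,g \right)} = 10 + 5 V g$ ($m{\left(V,g \right)} = 5 V g + 10 = 10 + 5 V g$)
$m^{3}{\left(I{\left(2,2 \right)},-2 \right)} = \left(10 + 5 \left(2 - 2\right) \left(-2\right)\right)^{3} = \left(10 + 5 \cdot 0 \left(-2\right)\right)^{3} = \left(10 + 0\right)^{3} = 10^{3} = 1000$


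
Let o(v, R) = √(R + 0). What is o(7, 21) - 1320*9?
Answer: -11880 + √21 ≈ -11875.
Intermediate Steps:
o(v, R) = √R
o(7, 21) - 1320*9 = √21 - 1320*9 = √21 - 11880 = -11880 + √21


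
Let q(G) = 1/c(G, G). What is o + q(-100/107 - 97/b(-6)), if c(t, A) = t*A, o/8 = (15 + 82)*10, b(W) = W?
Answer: 742080218324/95628841 ≈ 7760.0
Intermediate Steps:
o = 7760 (o = 8*((15 + 82)*10) = 8*(97*10) = 8*970 = 7760)
c(t, A) = A*t
q(G) = G**(-2) (q(G) = 1/(G*G) = 1/(G**2) = G**(-2))
o + q(-100/107 - 97/b(-6)) = 7760 + (-100/107 - 97/(-6))**(-2) = 7760 + (-100*1/107 - 97*(-1/6))**(-2) = 7760 + (-100/107 + 97/6)**(-2) = 7760 + (9779/642)**(-2) = 7760 + 412164/95628841 = 742080218324/95628841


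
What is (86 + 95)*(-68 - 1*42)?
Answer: -19910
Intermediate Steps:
(86 + 95)*(-68 - 1*42) = 181*(-68 - 42) = 181*(-110) = -19910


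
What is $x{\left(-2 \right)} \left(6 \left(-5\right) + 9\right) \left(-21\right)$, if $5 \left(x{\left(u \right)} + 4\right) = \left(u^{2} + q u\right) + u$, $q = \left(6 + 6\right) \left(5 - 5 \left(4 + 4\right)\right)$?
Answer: $\frac{362502}{5} \approx 72500.0$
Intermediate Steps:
$q = -420$ ($q = 12 \left(5 - 40\right) = 12 \left(-35\right) = -420$)
$x{\left(u \right)} = -4 - \frac{419 u}{5} + \frac{u^{2}}{5}$ ($x{\left(u \right)} = -4 + \frac{\left(u^{2} - 420 u\right) + u}{5} = -4 + \frac{u^{2} - 419 u}{5} = -4 + \left(- \frac{419 u}{5} + \frac{u^{2}}{5}\right) = -4 - \frac{419 u}{5} + \frac{u^{2}}{5}$)
$x{\left(-2 \right)} \left(6 \left(-5\right) + 9\right) \left(-21\right) = \left(-4 - - \frac{838}{5} + \frac{\left(-2\right)^{2}}{5}\right) \left(6 \left(-5\right) + 9\right) \left(-21\right) = \left(-4 + \frac{838}{5} + \frac{1}{5} \cdot 4\right) \left(-30 + 9\right) \left(-21\right) = \left(-4 + \frac{838}{5} + \frac{4}{5}\right) \left(\left(-21\right) \left(-21\right)\right) = \frac{822}{5} \cdot 441 = \frac{362502}{5}$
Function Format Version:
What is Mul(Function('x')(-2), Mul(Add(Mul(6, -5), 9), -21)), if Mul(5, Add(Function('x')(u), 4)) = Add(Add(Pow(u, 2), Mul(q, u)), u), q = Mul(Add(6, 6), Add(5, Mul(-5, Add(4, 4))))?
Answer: Rational(362502, 5) ≈ 72500.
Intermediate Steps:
q = -420 (q = Mul(12, Add(5, Mul(-5, 8))) = Mul(12, Add(5, -40)) = Mul(12, -35) = -420)
Function('x')(u) = Add(-4, Mul(Rational(-419, 5), u), Mul(Rational(1, 5), Pow(u, 2))) (Function('x')(u) = Add(-4, Mul(Rational(1, 5), Add(Add(Pow(u, 2), Mul(-420, u)), u))) = Add(-4, Mul(Rational(1, 5), Add(Pow(u, 2), Mul(-419, u)))) = Add(-4, Add(Mul(Rational(-419, 5), u), Mul(Rational(1, 5), Pow(u, 2)))) = Add(-4, Mul(Rational(-419, 5), u), Mul(Rational(1, 5), Pow(u, 2))))
Mul(Function('x')(-2), Mul(Add(Mul(6, -5), 9), -21)) = Mul(Add(-4, Mul(Rational(-419, 5), -2), Mul(Rational(1, 5), Pow(-2, 2))), Mul(Add(Mul(6, -5), 9), -21)) = Mul(Add(-4, Rational(838, 5), Mul(Rational(1, 5), 4)), Mul(Add(-30, 9), -21)) = Mul(Add(-4, Rational(838, 5), Rational(4, 5)), Mul(-21, -21)) = Mul(Rational(822, 5), 441) = Rational(362502, 5)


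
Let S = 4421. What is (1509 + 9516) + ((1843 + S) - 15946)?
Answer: 1343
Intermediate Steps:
(1509 + 9516) + ((1843 + S) - 15946) = (1509 + 9516) + ((1843 + 4421) - 15946) = 11025 + (6264 - 15946) = 11025 - 9682 = 1343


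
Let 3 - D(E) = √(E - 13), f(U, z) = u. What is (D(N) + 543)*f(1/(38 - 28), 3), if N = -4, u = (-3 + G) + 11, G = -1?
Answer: 3822 - 7*I*√17 ≈ 3822.0 - 28.862*I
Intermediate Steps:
u = 7 (u = (-3 - 1) + 11 = -4 + 11 = 7)
f(U, z) = 7
D(E) = 3 - √(-13 + E) (D(E) = 3 - √(E - 13) = 3 - √(-13 + E))
(D(N) + 543)*f(1/(38 - 28), 3) = ((3 - √(-13 - 4)) + 543)*7 = ((3 - √(-17)) + 543)*7 = ((3 - I*√17) + 543)*7 = (546 - I*√17)*7 = 3822 - 7*I*√17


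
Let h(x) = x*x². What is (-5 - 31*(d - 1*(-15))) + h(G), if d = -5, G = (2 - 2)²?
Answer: -315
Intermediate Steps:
G = 0 (G = 0² = 0)
h(x) = x³
(-5 - 31*(d - 1*(-15))) + h(G) = (-5 - 31*(-5 - 1*(-15))) + 0³ = (-5 - 31*(-5 + 15)) + 0 = (-5 - 31*10) + 0 = (-5 - 310) + 0 = -315 + 0 = -315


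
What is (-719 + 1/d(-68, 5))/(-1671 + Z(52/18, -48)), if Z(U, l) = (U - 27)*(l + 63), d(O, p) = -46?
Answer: 99225/280508 ≈ 0.35373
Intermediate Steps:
Z(U, l) = (-27 + U)*(63 + l)
(-719 + 1/d(-68, 5))/(-1671 + Z(52/18, -48)) = (-719 + 1/(-46))/(-1671 + (-1701 - 27*(-48) + 63*(52/18) + (52/18)*(-48))) = (-719 - 1/46)/(-1671 + (-1701 + 1296 + 63*(52*(1/18)) + (52*(1/18))*(-48))) = -33075/(46*(-1671 + (-1701 + 1296 + 63*(26/9) + (26/9)*(-48)))) = -33075/(46*(-1671 + (-1701 + 1296 + 182 - 416/3))) = -33075/(46*(-1671 - 1085/3)) = -33075/(46*(-6098/3)) = -33075/46*(-3/6098) = 99225/280508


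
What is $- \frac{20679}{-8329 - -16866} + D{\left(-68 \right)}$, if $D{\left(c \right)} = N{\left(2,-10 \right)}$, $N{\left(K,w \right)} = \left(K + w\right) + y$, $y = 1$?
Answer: $- \frac{80438}{8537} \approx -9.4223$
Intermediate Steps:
$N{\left(K,w \right)} = 1 + K + w$ ($N{\left(K,w \right)} = \left(K + w\right) + 1 = 1 + K + w$)
$D{\left(c \right)} = -7$ ($D{\left(c \right)} = 1 + 2 - 10 = -7$)
$- \frac{20679}{-8329 - -16866} + D{\left(-68 \right)} = - \frac{20679}{-8329 - -16866} - 7 = - \frac{20679}{-8329 + 16866} - 7 = - \frac{20679}{8537} - 7 = - \frac{80438}{8537}$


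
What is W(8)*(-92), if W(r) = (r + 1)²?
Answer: -7452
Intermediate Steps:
W(r) = (1 + r)²
W(8)*(-92) = (1 + 8)²*(-92) = 9²*(-92) = 81*(-92) = -7452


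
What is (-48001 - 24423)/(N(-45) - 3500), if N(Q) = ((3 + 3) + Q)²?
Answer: 72424/1979 ≈ 36.596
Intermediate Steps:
N(Q) = (6 + Q)²
(-48001 - 24423)/(N(-45) - 3500) = (-48001 - 24423)/((6 - 45)² - 3500) = -72424/((-39)² - 3500) = -72424/(1521 - 3500) = -72424/(-1979) = -72424*(-1/1979) = 72424/1979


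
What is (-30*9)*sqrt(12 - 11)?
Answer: -270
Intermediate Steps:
(-30*9)*sqrt(12 - 11) = -270*sqrt(1) = -270*1 = -270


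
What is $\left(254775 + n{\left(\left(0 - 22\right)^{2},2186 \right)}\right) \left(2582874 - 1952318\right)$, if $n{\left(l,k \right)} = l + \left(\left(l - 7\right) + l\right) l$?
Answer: $454241822948$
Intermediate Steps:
$n{\left(l,k \right)} = l + l \left(-7 + 2 l\right)$ ($n{\left(l,k \right)} = l + \left(\left(-7 + l\right) + l\right) l = l + \left(-7 + 2 l\right) l = l + l \left(-7 + 2 l\right)$)
$\left(254775 + n{\left(\left(0 - 22\right)^{2},2186 \right)}\right) \left(2582874 - 1952318\right) = \left(254775 + 2 \left(0 - 22\right)^{2} \left(-3 + \left(0 - 22\right)^{2}\right)\right) \left(2582874 - 1952318\right) = \left(254775 + 2 \left(-22\right)^{2} \left(-3 + \left(-22\right)^{2}\right)\right) 630556 = \left(254775 + 2 \cdot 484 \left(-3 + 484\right)\right) 630556 = \left(254775 + 2 \cdot 484 \cdot 481\right) 630556 = \left(254775 + 465608\right) 630556 = 720383 \cdot 630556 = 454241822948$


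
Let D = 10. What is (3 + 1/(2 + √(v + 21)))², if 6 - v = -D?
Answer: 9446/1089 + 194*√37/1089 ≈ 9.7576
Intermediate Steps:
v = 16 (v = 6 - (-1)*10 = 6 - 1*(-10) = 6 + 10 = 16)
(3 + 1/(2 + √(v + 21)))² = (3 + 1/(2 + √(16 + 21)))² = (3 + 1/(2 + √37))²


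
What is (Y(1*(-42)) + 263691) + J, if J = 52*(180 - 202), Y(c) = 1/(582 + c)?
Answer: 141775381/540 ≈ 2.6255e+5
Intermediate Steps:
J = -1144 (J = 52*(-22) = -1144)
(Y(1*(-42)) + 263691) + J = (1/(582 + 1*(-42)) + 263691) - 1144 = (1/(582 - 42) + 263691) - 1144 = (1/540 + 263691) - 1144 = 142393141/540 - 1144 = 141775381/540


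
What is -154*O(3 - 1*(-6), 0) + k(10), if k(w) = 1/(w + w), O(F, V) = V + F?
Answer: -27719/20 ≈ -1385.9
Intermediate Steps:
O(F, V) = F + V
k(w) = 1/(2*w)
-154*O(3 - 1*(-6), 0) + k(10) = -154*((3 - 1*(-6)) + 0) + (½)/10 = -154*((3 + 6) + 0) + (½)*(⅒) = -154*(9 + 0) + 1/20 = -154*9 + 1/20 = -1386 + 1/20 = -27719/20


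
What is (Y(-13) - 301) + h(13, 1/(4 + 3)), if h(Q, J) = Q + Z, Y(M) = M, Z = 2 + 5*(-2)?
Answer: -309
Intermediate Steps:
Z = -8 (Z = 2 - 10 = -8)
h(Q, J) = -8 + Q (h(Q, J) = Q - 8 = -8 + Q)
(Y(-13) - 301) + h(13, 1/(4 + 3)) = (-13 - 301) + (-8 + 13) = -314 + 5 = -309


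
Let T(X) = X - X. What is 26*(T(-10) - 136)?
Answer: -3536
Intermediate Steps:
T(X) = 0
26*(T(-10) - 136) = 26*(0 - 136) = 26*(-136) = -3536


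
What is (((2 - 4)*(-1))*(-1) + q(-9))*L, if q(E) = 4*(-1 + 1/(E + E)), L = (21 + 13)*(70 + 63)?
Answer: -253232/9 ≈ -28137.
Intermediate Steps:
L = 4522 (L = 34*133 = 4522)
q(E) = -4 + 2/E (q(E) = 4*(-1 + 1/(2*E)) = -4 + 2/E)
(((2 - 4)*(-1))*(-1) + q(-9))*L = (((2 - 4)*(-1))*(-1) + (-4 + 2/(-9)))*4522 = (-2*(-1)*(-1) + (-4 + 2*(-1/9)))*4522 = (2*(-1) + (-4 - 2/9))*4522 = (-2 - 38/9)*4522 = -56/9*4522 = -253232/9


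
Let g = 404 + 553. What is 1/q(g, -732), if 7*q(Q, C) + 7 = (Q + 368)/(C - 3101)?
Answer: -26831/28156 ≈ -0.95294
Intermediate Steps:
g = 957
q(Q, C) = -1 + (368 + Q)/(7*(-3101 + C)) (q(Q, C) = -1 + ((Q + 368)/(C - 3101))/7 = -1 + ((368 + Q)/(-3101 + C))/7 = -1 + (368 + Q)/(7*(-3101 + C)))
1/q(g, -732) = 1/((22075 + 957 - 7*(-732))/(7*(-3101 - 732))) = 1/((⅐)*(22075 + 957 + 5124)/(-3833)) = 1/((⅐)*(-1/3833)*28156) = 1/(-28156/26831) = -26831/28156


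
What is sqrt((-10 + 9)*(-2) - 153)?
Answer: I*sqrt(151) ≈ 12.288*I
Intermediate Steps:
sqrt((-10 + 9)*(-2) - 153) = sqrt(-1*(-2) - 153) = sqrt(2 - 153) = sqrt(-151) = I*sqrt(151)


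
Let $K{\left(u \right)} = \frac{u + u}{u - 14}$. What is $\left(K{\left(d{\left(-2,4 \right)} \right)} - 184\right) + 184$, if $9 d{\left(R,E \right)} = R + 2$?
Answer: $0$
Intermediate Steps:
$d{\left(R,E \right)} = \frac{2}{9} + \frac{R}{9}$ ($d{\left(R,E \right)} = \frac{R + 2}{9} = \frac{2 + R}{9} = \frac{2}{9} + \frac{R}{9}$)
$K{\left(u \right)} = \frac{2 u}{-14 + u}$
$\left(K{\left(d{\left(-2,4 \right)} \right)} - 184\right) + 184 = \left(\frac{2 \left(\frac{2}{9} + \frac{1}{9} \left(-2\right)\right)}{-14 + \left(\frac{2}{9} + \frac{1}{9} \left(-2\right)\right)} - 184\right) + 184 = \left(\frac{2 \left(\frac{2}{9} - \frac{2}{9}\right)}{-14 + \left(\frac{2}{9} - \frac{2}{9}\right)} - 184\right) + 184 = \left(2 \cdot 0 \frac{1}{-14 + 0} - 184\right) + 184 = \left(2 \cdot 0 \frac{1}{-14} - 184\right) + 184 = \left(2 \cdot 0 \left(- \frac{1}{14}\right) - 184\right) + 184 = \left(0 - 184\right) + 184 = -184 + 184 = 0$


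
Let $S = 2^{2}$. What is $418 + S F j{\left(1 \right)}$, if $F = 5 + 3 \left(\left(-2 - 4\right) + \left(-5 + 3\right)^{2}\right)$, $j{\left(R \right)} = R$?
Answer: $414$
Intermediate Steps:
$S = 4$
$F = -1$ ($F = 5 + 3 \left(-6 + \left(-2\right)^{2}\right) = 5 + 3 \left(-6 + 4\right) = 5 + 3 \left(-2\right) = 5 - 6 = -1$)
$418 + S F j{\left(1 \right)} = 418 + 4 \left(-1\right) 1 = 418 - 4 = 414$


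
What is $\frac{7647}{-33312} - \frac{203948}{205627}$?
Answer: $- \frac{2788781815}{2283282208} \approx -1.2214$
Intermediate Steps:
$\frac{7647}{-33312} - \frac{203948}{205627} = 7647 \left(- \frac{1}{33312}\right) - \frac{203948}{205627} = - \frac{2549}{11104} - \frac{203948}{205627} = - \frac{2788781815}{2283282208}$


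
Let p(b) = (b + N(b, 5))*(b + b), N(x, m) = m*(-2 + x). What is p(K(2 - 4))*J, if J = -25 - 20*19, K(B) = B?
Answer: -35640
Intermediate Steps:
J = -405 (J = -25 - 380 = -405)
p(b) = 2*b*(-10 + 6*b) (p(b) = (b + 5*(-2 + b))*(b + b) = (b + (-10 + 5*b))*(2*b) = (-10 + 6*b)*(2*b) = 2*b*(-10 + 6*b))
p(K(2 - 4))*J = (4*(2 - 4)*(-5 + 3*(2 - 4)))*(-405) = (4*(-2)*(-5 + 3*(-2)))*(-405) = (4*(-2)*(-5 - 6))*(-405) = (4*(-2)*(-11))*(-405) = 88*(-405) = -35640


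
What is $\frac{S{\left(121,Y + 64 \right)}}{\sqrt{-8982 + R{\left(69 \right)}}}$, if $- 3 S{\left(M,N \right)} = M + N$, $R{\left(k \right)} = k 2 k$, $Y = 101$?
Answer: $- \frac{143 \sqrt{15}}{135} \approx -4.1025$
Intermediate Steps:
$R{\left(k \right)} = 2 k^{2}$ ($R{\left(k \right)} = 2 k k = 2 k^{2}$)
$S{\left(M,N \right)} = - \frac{M}{3} - \frac{N}{3}$ ($S{\left(M,N \right)} = - \frac{M + N}{3} = - \frac{M}{3} - \frac{N}{3}$)
$\frac{S{\left(121,Y + 64 \right)}}{\sqrt{-8982 + R{\left(69 \right)}}} = \frac{\left(- \frac{1}{3}\right) 121 - \frac{101 + 64}{3}}{\sqrt{-8982 + 2 \cdot 69^{2}}} = \frac{- \frac{121}{3} - 55}{\sqrt{-8982 + 2 \cdot 4761}} = \frac{- \frac{121}{3} - 55}{\sqrt{-8982 + 9522}} = - \frac{286}{3 \sqrt{540}} = - \frac{286}{3 \cdot 6 \sqrt{15}} = - \frac{286 \frac{\sqrt{15}}{90}}{3} = - \frac{143 \sqrt{15}}{135}$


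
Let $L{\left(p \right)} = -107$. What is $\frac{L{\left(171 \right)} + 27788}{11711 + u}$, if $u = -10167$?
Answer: $\frac{27681}{1544} \approx 17.928$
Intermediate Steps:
$\frac{L{\left(171 \right)} + 27788}{11711 + u} = \frac{-107 + 27788}{11711 - 10167} = \frac{27681}{1544}$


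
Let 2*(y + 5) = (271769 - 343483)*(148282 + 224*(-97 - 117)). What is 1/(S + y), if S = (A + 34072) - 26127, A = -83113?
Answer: -1/3598181695 ≈ -2.7792e-10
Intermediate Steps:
y = -3598106527 (y = -5 + ((271769 - 343483)*(148282 + 224*(-97 - 117)))/2 = -5 + (-71714*(148282 + 224*(-214)))/2 = -5 + (-71714*(148282 - 47936))/2 = -5 + (-71714*100346)/2 = -5 + (½)*(-7196213044) = -5 - 3598106522 = -3598106527)
S = -75168 (S = (-83113 + 34072) - 26127 = -49041 - 26127 = -75168)
1/(S + y) = 1/(-75168 - 3598106527) = 1/(-3598181695) = -1/3598181695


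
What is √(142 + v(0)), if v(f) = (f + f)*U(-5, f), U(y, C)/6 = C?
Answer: √142 ≈ 11.916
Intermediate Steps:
U(y, C) = 6*C
v(f) = 12*f² (v(f) = (f + f)*(6*f) = (2*f)*(6*f) = 12*f²)
√(142 + v(0)) = √(142 + 12*0²) = √(142 + 12*0) = √(142 + 0) = √142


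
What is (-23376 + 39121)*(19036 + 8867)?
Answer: 439332735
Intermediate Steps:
(-23376 + 39121)*(19036 + 8867) = 15745*27903 = 439332735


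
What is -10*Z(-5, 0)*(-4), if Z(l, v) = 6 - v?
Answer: 240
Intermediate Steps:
-10*Z(-5, 0)*(-4) = -10*(6 - 1*0)*(-4) = -10*(6 + 0)*(-4) = -10*6*(-4) = -60*(-4) = 240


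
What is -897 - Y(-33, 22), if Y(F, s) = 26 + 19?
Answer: -942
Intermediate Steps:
Y(F, s) = 45
-897 - Y(-33, 22) = -897 - 1*45 = -897 - 45 = -942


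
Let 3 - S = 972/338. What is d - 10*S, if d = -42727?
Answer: -7221073/169 ≈ -42728.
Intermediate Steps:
S = 21/169 (S = 3 - 972/338 = 3 - 1*486/169 = 3 - 486/169 = 21/169 ≈ 0.12426)
d - 10*S = -42727 - 10*21/169 = -42727 - 1*210/169 = -42727 - 210/169 = -7221073/169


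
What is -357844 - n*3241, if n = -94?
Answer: -53190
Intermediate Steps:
-357844 - n*3241 = -357844 - (-94)*3241 = -357844 - 1*(-304654) = -357844 + 304654 = -53190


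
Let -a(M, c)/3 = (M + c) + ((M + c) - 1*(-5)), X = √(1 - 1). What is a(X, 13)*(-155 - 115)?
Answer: 25110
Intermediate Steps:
X = 0 (X = √0 = 0)
a(M, c) = -15 - 6*M - 6*c (a(M, c) = -3*((M + c) + ((M + c) - 1*(-5))) = -3*((M + c) + ((M + c) + 5)) = -3*((M + c) + (5 + M + c)) = -3*(5 + 2*M + 2*c) = -15 - 6*M - 6*c)
a(X, 13)*(-155 - 115) = (-15 - 6*0 - 6*13)*(-155 - 115) = (-15 + 0 - 78)*(-270) = -93*(-270) = 25110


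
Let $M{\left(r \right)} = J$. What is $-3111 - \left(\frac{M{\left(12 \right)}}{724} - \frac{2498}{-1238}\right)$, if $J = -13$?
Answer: $- \frac{1395109545}{448156} \approx -3113.0$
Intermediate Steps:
$M{\left(r \right)} = -13$
$-3111 - \left(\frac{M{\left(12 \right)}}{724} - \frac{2498}{-1238}\right) = -3111 - \left(- \frac{13}{724} - \frac{2498}{-1238}\right) = -3111 - \left(\left(-13\right) \frac{1}{724} - - \frac{1249}{619}\right) = -3111 - \left(- \frac{13}{724} + \frac{1249}{619}\right) = -3111 - \frac{896229}{448156} = - \frac{1395109545}{448156}$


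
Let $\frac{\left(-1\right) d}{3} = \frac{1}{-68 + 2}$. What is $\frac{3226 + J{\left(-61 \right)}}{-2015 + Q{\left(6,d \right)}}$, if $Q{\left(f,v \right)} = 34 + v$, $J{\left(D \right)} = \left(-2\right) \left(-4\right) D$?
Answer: $- \frac{60236}{43581} \approx -1.3822$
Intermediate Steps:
$d = \frac{1}{22}$ ($d = - \frac{3}{-68 + 2} = - \frac{3}{-66} = \left(-3\right) \left(- \frac{1}{66}\right) = \frac{1}{22} \approx 0.045455$)
$J{\left(D \right)} = 8 D$
$\frac{3226 + J{\left(-61 \right)}}{-2015 + Q{\left(6,d \right)}} = \frac{3226 + 8 \left(-61\right)}{-2015 + \left(34 + \frac{1}{22}\right)} = \frac{3226 - 488}{-2015 + \frac{749}{22}} = \frac{2738}{- \frac{43581}{22}} = 2738 \left(- \frac{22}{43581}\right) = - \frac{60236}{43581}$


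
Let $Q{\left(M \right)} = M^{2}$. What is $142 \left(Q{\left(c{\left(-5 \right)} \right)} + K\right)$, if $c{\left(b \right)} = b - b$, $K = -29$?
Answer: $-4118$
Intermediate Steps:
$c{\left(b \right)} = 0$
$142 \left(Q{\left(c{\left(-5 \right)} \right)} + K\right) = 142 \left(0^{2} - 29\right) = 142 \left(0 - 29\right) = 142 \left(-29\right) = -4118$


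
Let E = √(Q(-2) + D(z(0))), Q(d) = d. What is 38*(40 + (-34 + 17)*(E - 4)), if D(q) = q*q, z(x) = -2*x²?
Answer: 4104 - 646*I*√2 ≈ 4104.0 - 913.58*I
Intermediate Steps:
D(q) = q²
E = I*√2 (E = √(-2 + (-2*0²)²) = √(-2 + (-2*0)²) = √(-2 + 0²) = √(-2 + 0) = √(-2) = I*√2 ≈ 1.4142*I)
38*(40 + (-34 + 17)*(E - 4)) = 38*(40 + (-34 + 17)*(I*√2 - 4)) = 38*(40 - 17*(-4 + I*√2)) = 38*(40 + (68 - 17*I*√2)) = 38*(108 - 17*I*√2) = 4104 - 646*I*√2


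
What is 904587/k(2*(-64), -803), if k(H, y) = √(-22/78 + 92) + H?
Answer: -4515698304/635399 - 6332109*√2847/635399 ≈ -7638.6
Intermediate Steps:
k(H, y) = H + 7*√2847/39 (k(H, y) = √(-22*1/78 + 92) + H = √(-11/39 + 92) + H = √(3577/39) + H = 7*√2847/39 + H = H + 7*√2847/39)
904587/k(2*(-64), -803) = 904587/(2*(-64) + 7*√2847/39) = 904587/(-128 + 7*√2847/39)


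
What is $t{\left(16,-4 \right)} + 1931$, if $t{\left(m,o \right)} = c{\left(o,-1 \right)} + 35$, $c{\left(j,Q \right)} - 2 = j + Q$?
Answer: $1963$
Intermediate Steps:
$c{\left(j,Q \right)} = 2 + Q + j$ ($c{\left(j,Q \right)} = 2 + \left(j + Q\right) = 2 + \left(Q + j\right) = 2 + Q + j$)
$t{\left(m,o \right)} = 36 + o$ ($t{\left(m,o \right)} = \left(2 - 1 + o\right) + 35 = \left(1 + o\right) + 35 = 36 + o$)
$t{\left(16,-4 \right)} + 1931 = \left(36 - 4\right) + 1931 = 32 + 1931 = 1963$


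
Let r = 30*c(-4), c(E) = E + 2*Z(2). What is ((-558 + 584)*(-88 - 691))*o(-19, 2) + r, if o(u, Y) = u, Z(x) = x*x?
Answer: 384946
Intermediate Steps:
Z(x) = x²
c(E) = 8 + E (c(E) = E + 2*2² = E + 2*4 = E + 8 = 8 + E)
r = 120 (r = 30*(8 - 4) = 30*4 = 120)
((-558 + 584)*(-88 - 691))*o(-19, 2) + r = ((-558 + 584)*(-88 - 691))*(-19) + 120 = (26*(-779))*(-19) + 120 = -20254*(-19) + 120 = 384826 + 120 = 384946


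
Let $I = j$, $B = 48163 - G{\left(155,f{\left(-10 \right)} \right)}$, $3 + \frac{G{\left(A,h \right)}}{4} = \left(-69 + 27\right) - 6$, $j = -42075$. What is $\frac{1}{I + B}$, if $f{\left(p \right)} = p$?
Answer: $\frac{1}{6292} \approx 0.00015893$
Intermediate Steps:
$G{\left(A,h \right)} = -204$ ($G{\left(A,h \right)} = -12 + 4 \left(\left(-69 + 27\right) - 6\right) = -12 + 4 \left(-42 - 6\right) = -12 + 4 \left(-48\right) = -12 - 192 = -204$)
$B = 48367$ ($B = 48163 - -204 = 48163 + 204 = 48367$)
$I = -42075$
$\frac{1}{I + B} = \frac{1}{-42075 + 48367} = \frac{1}{6292}$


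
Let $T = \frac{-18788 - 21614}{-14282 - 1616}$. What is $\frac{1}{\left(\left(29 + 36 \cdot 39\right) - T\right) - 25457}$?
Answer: $- \frac{7949}{190986977} \approx -4.1621 \cdot 10^{-5}$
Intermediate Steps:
$T = \frac{20201}{7949}$ ($T = - \frac{40402}{-15898} = \left(-40402\right) \left(- \frac{1}{15898}\right) = \frac{20201}{7949} \approx 2.5413$)
$\frac{1}{\left(\left(29 + 36 \cdot 39\right) - T\right) - 25457} = \frac{1}{\left(\left(29 + 36 \cdot 39\right) - \frac{20201}{7949}\right) - 25457} = \frac{1}{\left(\left(29 + 1404\right) - \frac{20201}{7949}\right) - 25457} = \frac{1}{\left(1433 - \frac{20201}{7949}\right) - 25457} = \frac{1}{\frac{11370716}{7949} - 25457} = \frac{1}{- \frac{190986977}{7949}} = - \frac{7949}{190986977}$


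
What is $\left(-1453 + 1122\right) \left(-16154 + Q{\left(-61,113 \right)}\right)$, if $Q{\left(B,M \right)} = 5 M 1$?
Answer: $5159959$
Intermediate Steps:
$Q{\left(B,M \right)} = 5 M$
$\left(-1453 + 1122\right) \left(-16154 + Q{\left(-61,113 \right)}\right) = \left(-1453 + 1122\right) \left(-16154 + 5 \cdot 113\right) = - 331 \left(-16154 + 565\right) = \left(-331\right) \left(-15589\right) = 5159959$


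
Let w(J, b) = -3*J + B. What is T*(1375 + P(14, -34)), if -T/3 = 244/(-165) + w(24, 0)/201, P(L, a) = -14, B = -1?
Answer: 27714043/3685 ≈ 7520.8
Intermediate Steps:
w(J, b) = -1 - 3*J (w(J, b) = -3*J - 1 = -1 - 3*J)
T = 20363/3685 (T = -3*(244/(-165) + (-1 - 3*24)/201) = -3*(244*(-1/165) + (-1 - 72)*(1/201)) = -3*(-244/165 - 73*1/201) = -3*(-244/165 - 73/201) = -3*(-20363/11055) = 20363/3685 ≈ 5.5259)
T*(1375 + P(14, -34)) = 20363*(1375 - 14)/3685 = (20363/3685)*1361 = 27714043/3685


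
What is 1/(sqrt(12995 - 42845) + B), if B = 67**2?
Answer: 4489/20180971 - 5*I*sqrt(1194)/20180971 ≈ 0.00022244 - 8.5611e-6*I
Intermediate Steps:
B = 4489
1/(sqrt(12995 - 42845) + B) = 1/(sqrt(12995 - 42845) + 4489) = 1/(sqrt(-29850) + 4489) = 1/(5*I*sqrt(1194) + 4489) = 1/(4489 + 5*I*sqrt(1194))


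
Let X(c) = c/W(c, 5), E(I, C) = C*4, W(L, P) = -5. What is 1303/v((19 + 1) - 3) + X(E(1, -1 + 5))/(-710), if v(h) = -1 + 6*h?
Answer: 2313633/179275 ≈ 12.906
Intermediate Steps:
E(I, C) = 4*C
X(c) = -c/5 (X(c) = c/(-5) = c*(-⅕) = -c/5)
1303/v((19 + 1) - 3) + X(E(1, -1 + 5))/(-710) = 1303/(-1 + 6*((19 + 1) - 3)) - 4*(-1 + 5)/5/(-710) = 1303/(-1 + 6*(20 - 3)) - 4*4/5*(-1/710) = 1303/(-1 + 6*17) - ⅕*16*(-1/710) = 1303/(-1 + 102) - 16/5*(-1/710) = 1303/101 + 8/1775 = 2313633/179275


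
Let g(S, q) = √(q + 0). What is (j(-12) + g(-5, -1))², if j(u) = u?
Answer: (12 - I)² ≈ 143.0 - 24.0*I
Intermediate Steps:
g(S, q) = √q
(j(-12) + g(-5, -1))² = (-12 + √(-1))² = (-12 + I)²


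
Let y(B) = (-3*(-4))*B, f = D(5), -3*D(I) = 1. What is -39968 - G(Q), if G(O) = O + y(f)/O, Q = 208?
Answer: -2089151/52 ≈ -40176.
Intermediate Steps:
D(I) = -⅓ (D(I) = -⅓*1 = -⅓)
f = -⅓ ≈ -0.33333
y(B) = 12*B
G(O) = O - 4/O (G(O) = O + (12*(-⅓))/O = O - 4/O)
-39968 - G(Q) = -39968 - (208 - 4/208) = -39968 - (208 - 4*1/208) = -39968 - (208 - 1/52) = -39968 - 1*10815/52 = -39968 - 10815/52 = -2089151/52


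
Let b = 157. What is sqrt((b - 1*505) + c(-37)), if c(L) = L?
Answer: I*sqrt(385) ≈ 19.621*I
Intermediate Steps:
sqrt((b - 1*505) + c(-37)) = sqrt((157 - 1*505) - 37) = sqrt((157 - 505) - 37) = sqrt(-348 - 37) = sqrt(-385) = I*sqrt(385)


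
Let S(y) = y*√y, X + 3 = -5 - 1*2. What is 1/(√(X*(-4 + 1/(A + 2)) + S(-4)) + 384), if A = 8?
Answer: 1/(384 + √(39 - 8*I)) ≈ 0.0025623 + 4.184e-6*I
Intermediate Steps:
X = -10 (X = -3 + (-5 - 1*2) = -3 + (-5 - 2) = -3 - 7 = -10)
S(y) = y^(3/2)
1/(√(X*(-4 + 1/(A + 2)) + S(-4)) + 384) = 1/(√(-10*(-4 + 1/(8 + 2)) + (-4)^(3/2)) + 384) = 1/(√(-10*(-4 + 1/10) - 8*I) + 384) = 1/(√(-10*(-4 + ⅒) - 8*I) + 384) = 1/(√(-10*(-39/10) - 8*I) + 384) = 1/(√(39 - 8*I) + 384) = 1/(384 + √(39 - 8*I))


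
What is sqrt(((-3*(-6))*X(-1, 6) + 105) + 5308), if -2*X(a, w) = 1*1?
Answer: 2*sqrt(1351) ≈ 73.512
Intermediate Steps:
X(a, w) = -1/2
sqrt(((-3*(-6))*X(-1, 6) + 105) + 5308) = sqrt((-3*(-6)*(-1/2) + 105) + 5308) = sqrt((18*(-1/2) + 105) + 5308) = sqrt((-9 + 105) + 5308) = sqrt(96 + 5308) = sqrt(5404) = 2*sqrt(1351)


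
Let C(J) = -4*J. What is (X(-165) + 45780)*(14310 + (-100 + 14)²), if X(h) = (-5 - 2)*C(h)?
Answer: 893418960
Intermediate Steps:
X(h) = 28*h (X(h) = (-5 - 2)*(-4*h) = -(-28)*h = 28*h)
(X(-165) + 45780)*(14310 + (-100 + 14)²) = (28*(-165) + 45780)*(14310 + (-100 + 14)²) = (-4620 + 45780)*(14310 + (-86)²) = 41160*(14310 + 7396) = 41160*21706 = 893418960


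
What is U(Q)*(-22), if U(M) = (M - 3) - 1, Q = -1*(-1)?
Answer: 66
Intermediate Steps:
Q = 1
U(M) = -4 + M (U(M) = (-3 + M) - 1 = -4 + M)
U(Q)*(-22) = (-4 + 1)*(-22) = -3*(-22) = 66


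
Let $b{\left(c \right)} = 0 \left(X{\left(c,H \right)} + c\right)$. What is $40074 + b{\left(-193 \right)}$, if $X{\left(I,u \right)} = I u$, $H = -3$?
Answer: $40074$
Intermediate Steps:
$b{\left(c \right)} = 0$ ($b{\left(c \right)} = 0 \left(c \left(-3\right) + c\right) = 0 \left(- 3 c + c\right) = 0 \left(- 2 c\right) = 0$)
$40074 + b{\left(-193 \right)} = 40074 + 0 = 40074$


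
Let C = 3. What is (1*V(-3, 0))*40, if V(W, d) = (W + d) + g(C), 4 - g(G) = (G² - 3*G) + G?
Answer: -80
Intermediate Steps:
g(G) = 4 - G² + 2*G (g(G) = 4 - ((G² - 3*G) + G) = 4 - (G² - 2*G) = 4 + (-G² + 2*G) = 4 - G² + 2*G)
V(W, d) = 1 + W + d (V(W, d) = (W + d) + (4 - 1*3² + 2*3) = (W + d) + (4 - 1*9 + 6) = (W + d) + (4 - 9 + 6) = (W + d) + 1 = 1 + W + d)
(1*V(-3, 0))*40 = (1*(1 - 3 + 0))*40 = (1*(-2))*40 = -2*40 = -80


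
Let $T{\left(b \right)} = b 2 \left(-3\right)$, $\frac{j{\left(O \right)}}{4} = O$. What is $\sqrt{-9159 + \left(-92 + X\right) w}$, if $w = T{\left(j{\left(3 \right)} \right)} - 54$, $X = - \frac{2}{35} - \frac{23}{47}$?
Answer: $\frac{\sqrt{138165195}}{235} \approx 50.019$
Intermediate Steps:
$X = - \frac{899}{1645}$ ($X = \left(-2\right) \frac{1}{35} - \frac{23}{47} = - \frac{2}{35} - \frac{23}{47} = - \frac{899}{1645} \approx -0.5465$)
$j{\left(O \right)} = 4 O$
$T{\left(b \right)} = - 6 b$ ($T{\left(b \right)} = 2 b \left(-3\right) = - 6 b$)
$w = -126$ ($w = - 6 \cdot 4 \cdot 3 - 54 = \left(-6\right) 12 - 54 = -72 - 54 = -126$)
$\sqrt{-9159 + \left(-92 + X\right) w} = \sqrt{-9159 + \left(-92 - \frac{899}{1645}\right) \left(-126\right)} = \sqrt{-9159 - - \frac{2740302}{235}} = \sqrt{-9159 + \frac{2740302}{235}} = \sqrt{\frac{587937}{235}} = \frac{\sqrt{138165195}}{235}$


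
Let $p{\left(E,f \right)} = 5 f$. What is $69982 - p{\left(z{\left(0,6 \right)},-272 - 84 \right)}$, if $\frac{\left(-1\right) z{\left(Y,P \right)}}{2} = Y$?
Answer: $71762$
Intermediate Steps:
$z{\left(Y,P \right)} = - 2 Y$
$69982 - p{\left(z{\left(0,6 \right)},-272 - 84 \right)} = 69982 - 5 \left(-272 - 84\right) = 69982 - 5 \left(-356\right) = 69982 - -1780 = 69982 + 1780 = 71762$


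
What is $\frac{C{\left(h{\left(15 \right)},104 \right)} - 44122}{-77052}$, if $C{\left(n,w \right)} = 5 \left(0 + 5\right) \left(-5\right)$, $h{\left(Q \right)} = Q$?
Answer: $\frac{14749}{25684} \approx 0.57425$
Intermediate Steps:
$C{\left(n,w \right)} = -125$ ($C{\left(n,w \right)} = 5 \cdot 5 \left(-5\right) = 25 \left(-5\right) = -125$)
$\frac{C{\left(h{\left(15 \right)},104 \right)} - 44122}{-77052} = \frac{-125 - 44122}{-77052} = \left(-44247\right) \left(- \frac{1}{77052}\right) = \frac{14749}{25684}$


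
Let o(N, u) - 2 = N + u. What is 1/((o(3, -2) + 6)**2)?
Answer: 1/81 ≈ 0.012346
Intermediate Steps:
o(N, u) = 2 + N + u (o(N, u) = 2 + (N + u) = 2 + N + u)
1/((o(3, -2) + 6)**2) = 1/(((2 + 3 - 2) + 6)**2) = 1/((3 + 6)**2) = 1/(9**2) = 1/81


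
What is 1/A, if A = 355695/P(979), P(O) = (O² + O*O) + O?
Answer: 639287/118565 ≈ 5.3919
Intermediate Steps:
P(O) = O + 2*O² (P(O) = (O² + O²) + O = 2*O² + O = O + 2*O²)
A = 118565/639287 (A = 355695/((979*(1 + 2*979))) = 355695/((979*(1 + 1958))) = 355695/((979*1959)) = 355695/1917861 = 355695*(1/1917861) = 118565/639287 ≈ 0.18546)
1/A = 1/(118565/639287) = 639287/118565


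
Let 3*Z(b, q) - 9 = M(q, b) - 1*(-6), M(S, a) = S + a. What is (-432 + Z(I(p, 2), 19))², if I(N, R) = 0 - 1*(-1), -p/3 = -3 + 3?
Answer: 1590121/9 ≈ 1.7668e+5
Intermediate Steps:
p = 0 (p = -3*(-3 + 3) = -3*0 = 0)
I(N, R) = 1 (I(N, R) = 0 + 1 = 1)
Z(b, q) = 5 + b/3 + q/3 (Z(b, q) = 3 + ((q + b) - 1*(-6))/3 = 3 + ((b + q) + 6)/3 = 3 + (6 + b + q)/3 = 3 + (2 + b/3 + q/3) = 5 + b/3 + q/3)
(-432 + Z(I(p, 2), 19))² = (-432 + (5 + (⅓)*1 + (⅓)*19))² = (-432 + (5 + ⅓ + 19/3))² = (-432 + 35/3)² = (-1261/3)² = 1590121/9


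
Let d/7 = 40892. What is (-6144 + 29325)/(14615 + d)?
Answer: 23181/300859 ≈ 0.077049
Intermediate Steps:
d = 286244 (d = 7*40892 = 286244)
(-6144 + 29325)/(14615 + d) = (-6144 + 29325)/(14615 + 286244) = 23181/300859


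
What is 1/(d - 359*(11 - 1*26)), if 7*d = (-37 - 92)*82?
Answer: 7/27117 ≈ 0.00025814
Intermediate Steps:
d = -10578/7 (d = ((-37 - 92)*82)/7 = (-129*82)/7 = (1/7)*(-10578) = -10578/7 ≈ -1511.1)
1/(d - 359*(11 - 1*26)) = 1/(-10578/7 - 359*(11 - 1*26)) = 1/(-10578/7 - 359*(11 - 26)) = 1/(-10578/7 - 359*(-15)) = 1/(-10578/7 + 5385) = 1/(27117/7) = 7/27117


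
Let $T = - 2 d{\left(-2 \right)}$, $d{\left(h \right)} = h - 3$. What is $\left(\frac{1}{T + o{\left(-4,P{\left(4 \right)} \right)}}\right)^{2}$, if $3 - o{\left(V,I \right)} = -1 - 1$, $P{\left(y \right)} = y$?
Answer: $\frac{1}{225} \approx 0.0044444$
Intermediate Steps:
$d{\left(h \right)} = -3 + h$
$T = 10$ ($T = - 2 \left(-3 - 2\right) = \left(-2\right) \left(-5\right) = 10$)
$o{\left(V,I \right)} = 5$ ($o{\left(V,I \right)} = 3 - \left(-1 - 1\right) = 3 - -2 = 3 + 2 = 5$)
$\left(\frac{1}{T + o{\left(-4,P{\left(4 \right)} \right)}}\right)^{2} = \left(\frac{1}{10 + 5}\right)^{2} = \left(\frac{1}{15}\right)^{2} = \frac{1}{225}$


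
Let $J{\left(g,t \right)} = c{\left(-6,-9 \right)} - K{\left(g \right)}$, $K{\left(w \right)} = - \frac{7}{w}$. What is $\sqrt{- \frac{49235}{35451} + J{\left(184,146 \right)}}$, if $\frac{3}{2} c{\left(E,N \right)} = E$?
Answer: $\frac{i \sqrt{6324217624686}}{1087164} \approx 2.3132 i$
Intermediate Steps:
$c{\left(E,N \right)} = \frac{2 E}{3}$
$J{\left(g,t \right)} = -4 + \frac{7}{g}$ ($J{\left(g,t \right)} = \frac{2}{3} \left(-6\right) - - \frac{7}{g} = -4 + \frac{7}{g}$)
$\sqrt{- \frac{49235}{35451} + J{\left(184,146 \right)}} = \sqrt{- \frac{49235}{35451} - \left(4 - \frac{7}{184}\right)} = \sqrt{\left(-49235\right) \frac{1}{35451} + \left(-4 + 7 \cdot \frac{1}{184}\right)} = \sqrt{- \frac{49235}{35451} + \left(-4 + \frac{7}{184}\right)} = \sqrt{- \frac{49235}{35451} - \frac{729}{184}} = \sqrt{- \frac{34903019}{6522984}} = \frac{i \sqrt{6324217624686}}{1087164}$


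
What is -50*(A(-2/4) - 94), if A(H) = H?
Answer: 4725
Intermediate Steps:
-50*(A(-2/4) - 94) = -50*(-2/4 - 94) = -50*(-2*1/4 - 94) = -50*(-1/2 - 94) = -50*(-189/2) = 4725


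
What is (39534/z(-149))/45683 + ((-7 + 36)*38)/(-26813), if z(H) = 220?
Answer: -455243699/12248982790 ≈ -0.037166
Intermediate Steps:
(39534/z(-149))/45683 + ((-7 + 36)*38)/(-26813) = (39534/220)/45683 + ((-7 + 36)*38)/(-26813) = (39534*(1/220))*(1/45683) + (29*38)*(-1/26813) = (1797/10)*(1/45683) + 1102*(-1/26813) = 1797/456830 - 1102/26813 = -455243699/12248982790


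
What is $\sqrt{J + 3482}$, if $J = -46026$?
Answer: $4 i \sqrt{2659} \approx 206.26 i$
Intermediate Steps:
$\sqrt{J + 3482} = \sqrt{-46026 + 3482} = \sqrt{-42544} = 4 i \sqrt{2659}$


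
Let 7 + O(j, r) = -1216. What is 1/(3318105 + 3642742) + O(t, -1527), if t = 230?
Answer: -8513115880/6960847 ≈ -1223.0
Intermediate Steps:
O(j, r) = -1223 (O(j, r) = -7 - 1216 = -1223)
1/(3318105 + 3642742) + O(t, -1527) = 1/(3318105 + 3642742) - 1223 = 1/6960847 - 1223 = -8513115880/6960847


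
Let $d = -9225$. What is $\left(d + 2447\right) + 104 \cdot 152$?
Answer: $9030$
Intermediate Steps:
$\left(d + 2447\right) + 104 \cdot 152 = \left(-9225 + 2447\right) + 104 \cdot 152 = -6778 + 15808 = 9030$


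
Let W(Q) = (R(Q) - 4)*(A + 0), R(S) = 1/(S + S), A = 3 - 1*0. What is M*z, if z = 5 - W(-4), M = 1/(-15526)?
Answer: -139/124208 ≈ -0.0011191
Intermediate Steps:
A = 3 (A = 3 + 0 = 3)
M = -1/15526 ≈ -6.4408e-5
R(S) = 1/(2*S)
W(Q) = -12 + 3/(2*Q) (W(Q) = (1/(2*Q) - 4)*(3 + 0) = (-4 + 1/(2*Q))*3 = -12 + 3/(2*Q))
z = 139/8 (z = 5 - (-12 + (3/2)/(-4)) = 5 - (-12 + (3/2)*(-¼)) = 5 - (-12 - 3/8) = 5 - 1*(-99/8) = 5 + 99/8 = 139/8 ≈ 17.375)
M*z = -1/15526*139/8 = -139/124208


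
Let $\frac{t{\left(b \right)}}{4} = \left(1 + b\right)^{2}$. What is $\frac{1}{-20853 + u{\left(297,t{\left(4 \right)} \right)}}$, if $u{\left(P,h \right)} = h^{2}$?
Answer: $- \frac{1}{10853} \approx -9.214 \cdot 10^{-5}$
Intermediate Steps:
$t{\left(b \right)} = 4 \left(1 + b\right)^{2}$
$\frac{1}{-20853 + u{\left(297,t{\left(4 \right)} \right)}} = \frac{1}{-20853 + \left(4 \left(1 + 4\right)^{2}\right)^{2}} = \frac{1}{-20853 + \left(4 \cdot 5^{2}\right)^{2}} = \frac{1}{-20853 + \left(4 \cdot 25\right)^{2}} = \frac{1}{-20853 + 100^{2}} = \frac{1}{-20853 + 10000} = \frac{1}{-10853} = - \frac{1}{10853}$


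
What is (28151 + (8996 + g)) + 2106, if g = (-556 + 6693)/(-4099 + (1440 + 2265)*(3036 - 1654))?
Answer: 200826636520/5116211 ≈ 39253.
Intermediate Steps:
g = 6137/5116211 (g = 6137/(-4099 + 3705*1382) = 6137/(-4099 + 5120310) = 6137/5116211 ≈ 0.0011995)
(28151 + (8996 + g)) + 2106 = (28151 + (8996 + 6137/5116211)) + 2106 = (28151 + 46025440293/5116211) + 2106 = 190051896154/5116211 + 2106 = 200826636520/5116211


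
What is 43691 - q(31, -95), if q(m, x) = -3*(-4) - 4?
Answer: 43683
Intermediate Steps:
q(m, x) = 8 (q(m, x) = 12 - 4 = 8)
43691 - q(31, -95) = 43691 - 1*8 = 43691 - 8 = 43683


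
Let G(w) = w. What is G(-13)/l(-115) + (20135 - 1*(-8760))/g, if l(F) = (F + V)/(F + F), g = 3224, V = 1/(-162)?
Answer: -33009625/1937624 ≈ -17.036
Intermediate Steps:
V = -1/162 ≈ -0.0061728
l(F) = (-1/162 + F)/(2*F) (l(F) = (F - 1/162)/(F + F) = (-1/162 + F)/((2*F)) = (-1/162 + F)*(1/(2*F)) = (-1/162 + F)/(2*F))
G(-13)/l(-115) + (20135 - 1*(-8760))/g = -13*(-37260/(-1 + 162*(-115))) + (20135 - 1*(-8760))/3224 = -13*(-37260/(-1 - 18630)) + (20135 + 8760)*(1/3224) = -13/((1/324)*(-1/115)*(-18631)) + 28895*(1/3224) = -13/18631/37260 + 28895/3224 = -13*37260/18631 + 28895/3224 = -484380/18631 + 28895/3224 = -33009625/1937624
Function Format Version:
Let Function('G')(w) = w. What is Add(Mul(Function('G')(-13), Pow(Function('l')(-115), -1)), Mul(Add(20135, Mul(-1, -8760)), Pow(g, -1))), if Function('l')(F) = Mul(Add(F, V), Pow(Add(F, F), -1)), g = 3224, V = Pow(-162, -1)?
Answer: Rational(-33009625, 1937624) ≈ -17.036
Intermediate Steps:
V = Rational(-1, 162) ≈ -0.0061728
Function('l')(F) = Mul(Rational(1, 2), Pow(F, -1), Add(Rational(-1, 162), F)) (Function('l')(F) = Mul(Add(F, Rational(-1, 162)), Pow(Add(F, F), -1)) = Mul(Add(Rational(-1, 162), F), Pow(Mul(2, F), -1)) = Mul(Add(Rational(-1, 162), F), Mul(Rational(1, 2), Pow(F, -1))) = Mul(Rational(1, 2), Pow(F, -1), Add(Rational(-1, 162), F)))
Add(Mul(Function('G')(-13), Pow(Function('l')(-115), -1)), Mul(Add(20135, Mul(-1, -8760)), Pow(g, -1))) = Add(Mul(-13, Pow(Mul(Rational(1, 324), Pow(-115, -1), Add(-1, Mul(162, -115))), -1)), Mul(Add(20135, Mul(-1, -8760)), Pow(3224, -1))) = Add(Mul(-13, Pow(Mul(Rational(1, 324), Rational(-1, 115), Add(-1, -18630)), -1)), Mul(Add(20135, 8760), Rational(1, 3224))) = Add(Mul(-13, Pow(Mul(Rational(1, 324), Rational(-1, 115), -18631), -1)), Mul(28895, Rational(1, 3224))) = Add(Mul(-13, Pow(Rational(18631, 37260), -1)), Rational(28895, 3224)) = Add(Mul(-13, Rational(37260, 18631)), Rational(28895, 3224)) = Add(Rational(-484380, 18631), Rational(28895, 3224)) = Rational(-33009625, 1937624)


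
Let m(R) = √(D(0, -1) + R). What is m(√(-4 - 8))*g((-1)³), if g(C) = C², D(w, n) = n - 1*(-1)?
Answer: 3^(¼)*(1 + I) ≈ 1.3161 + 1.3161*I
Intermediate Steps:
D(w, n) = 1 + n (D(w, n) = n + 1 = 1 + n)
m(R) = √R (m(R) = √((1 - 1) + R) = √(0 + R) = √R)
m(√(-4 - 8))*g((-1)³) = √(√(-4 - 8))*((-1)³)² = √(√(-12))*(-1)² = √(2*I*√3)*1 = (√2*3^(¼)*√I)*1 = √2*3^(¼)*√I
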